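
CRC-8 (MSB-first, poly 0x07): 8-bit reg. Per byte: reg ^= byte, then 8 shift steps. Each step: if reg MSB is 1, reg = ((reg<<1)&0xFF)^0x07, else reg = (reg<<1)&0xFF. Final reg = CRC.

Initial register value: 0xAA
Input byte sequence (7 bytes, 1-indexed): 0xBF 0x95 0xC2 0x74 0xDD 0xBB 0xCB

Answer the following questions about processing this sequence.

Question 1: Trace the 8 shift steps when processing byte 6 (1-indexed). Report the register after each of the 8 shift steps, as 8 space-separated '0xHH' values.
Answer: 0x9F 0x39 0x72 0xE4 0xCF 0x99 0x35 0x6A

Derivation:
After byte 1 (0xBF): reg=0x6B
After byte 2 (0x95): reg=0xF4
After byte 3 (0xC2): reg=0x82
After byte 4 (0x74): reg=0xCC
After byte 5 (0xDD): reg=0x77
Register before byte 6: 0x77
After XOR with byte 0xBB: 0xCC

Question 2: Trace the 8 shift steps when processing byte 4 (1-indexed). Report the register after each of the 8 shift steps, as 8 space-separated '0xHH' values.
After byte 1 (0xBF): reg=0x6B
After byte 2 (0x95): reg=0xF4
After byte 3 (0xC2): reg=0x82
Register before byte 4: 0x82
After XOR with byte 0x74: 0xF6

Answer: 0xEB 0xD1 0xA5 0x4D 0x9A 0x33 0x66 0xCC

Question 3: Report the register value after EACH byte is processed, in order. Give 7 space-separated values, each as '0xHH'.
0x6B 0xF4 0x82 0xCC 0x77 0x6A 0x6E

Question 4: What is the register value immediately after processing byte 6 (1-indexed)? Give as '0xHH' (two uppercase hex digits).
Answer: 0x6A

Derivation:
After byte 1 (0xBF): reg=0x6B
After byte 2 (0x95): reg=0xF4
After byte 3 (0xC2): reg=0x82
After byte 4 (0x74): reg=0xCC
After byte 5 (0xDD): reg=0x77
After byte 6 (0xBB): reg=0x6A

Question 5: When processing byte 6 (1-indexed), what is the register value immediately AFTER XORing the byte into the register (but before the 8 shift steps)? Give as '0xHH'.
Answer: 0xCC

Derivation:
Register before byte 6: 0x77
Byte 6: 0xBB
0x77 XOR 0xBB = 0xCC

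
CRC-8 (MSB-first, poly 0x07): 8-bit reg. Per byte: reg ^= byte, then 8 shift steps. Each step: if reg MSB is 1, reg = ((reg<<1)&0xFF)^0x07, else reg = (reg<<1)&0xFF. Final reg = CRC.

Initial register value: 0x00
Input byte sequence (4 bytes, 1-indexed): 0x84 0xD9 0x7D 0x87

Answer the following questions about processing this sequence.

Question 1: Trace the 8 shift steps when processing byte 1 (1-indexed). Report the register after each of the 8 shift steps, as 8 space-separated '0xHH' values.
Answer: 0x0F 0x1E 0x3C 0x78 0xF0 0xE7 0xC9 0x95

Derivation:
Register before byte 1: 0x00
After XOR with byte 0x84: 0x84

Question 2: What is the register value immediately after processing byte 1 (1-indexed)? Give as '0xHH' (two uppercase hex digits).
Answer: 0x95

Derivation:
After byte 1 (0x84): reg=0x95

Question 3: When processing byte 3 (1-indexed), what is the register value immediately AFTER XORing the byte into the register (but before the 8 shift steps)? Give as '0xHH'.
Register before byte 3: 0xE3
Byte 3: 0x7D
0xE3 XOR 0x7D = 0x9E

Answer: 0x9E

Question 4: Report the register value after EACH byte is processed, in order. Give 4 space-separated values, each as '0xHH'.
0x95 0xE3 0xD3 0xAB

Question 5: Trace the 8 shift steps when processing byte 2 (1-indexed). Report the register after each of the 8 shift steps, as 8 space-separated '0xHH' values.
After byte 1 (0x84): reg=0x95
Register before byte 2: 0x95
After XOR with byte 0xD9: 0x4C

Answer: 0x98 0x37 0x6E 0xDC 0xBF 0x79 0xF2 0xE3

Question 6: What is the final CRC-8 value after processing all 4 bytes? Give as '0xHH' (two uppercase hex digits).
After byte 1 (0x84): reg=0x95
After byte 2 (0xD9): reg=0xE3
After byte 3 (0x7D): reg=0xD3
After byte 4 (0x87): reg=0xAB

Answer: 0xAB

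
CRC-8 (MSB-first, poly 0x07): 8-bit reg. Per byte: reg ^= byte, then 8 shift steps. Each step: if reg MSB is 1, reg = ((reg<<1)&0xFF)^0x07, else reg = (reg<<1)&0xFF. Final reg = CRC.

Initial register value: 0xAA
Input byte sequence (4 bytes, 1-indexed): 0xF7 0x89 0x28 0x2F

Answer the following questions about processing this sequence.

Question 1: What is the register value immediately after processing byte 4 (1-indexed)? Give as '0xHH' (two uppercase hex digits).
Answer: 0xF8

Derivation:
After byte 1 (0xF7): reg=0x94
After byte 2 (0x89): reg=0x53
After byte 3 (0x28): reg=0x66
After byte 4 (0x2F): reg=0xF8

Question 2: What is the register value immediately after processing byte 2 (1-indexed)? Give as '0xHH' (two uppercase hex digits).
After byte 1 (0xF7): reg=0x94
After byte 2 (0x89): reg=0x53

Answer: 0x53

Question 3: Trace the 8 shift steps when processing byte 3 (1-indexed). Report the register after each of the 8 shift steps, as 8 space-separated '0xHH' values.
After byte 1 (0xF7): reg=0x94
After byte 2 (0x89): reg=0x53
Register before byte 3: 0x53
After XOR with byte 0x28: 0x7B

Answer: 0xF6 0xEB 0xD1 0xA5 0x4D 0x9A 0x33 0x66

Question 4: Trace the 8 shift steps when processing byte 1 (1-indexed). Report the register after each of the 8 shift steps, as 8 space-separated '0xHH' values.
Answer: 0xBA 0x73 0xE6 0xCB 0x91 0x25 0x4A 0x94

Derivation:
Register before byte 1: 0xAA
After XOR with byte 0xF7: 0x5D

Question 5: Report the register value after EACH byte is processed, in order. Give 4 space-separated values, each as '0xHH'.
0x94 0x53 0x66 0xF8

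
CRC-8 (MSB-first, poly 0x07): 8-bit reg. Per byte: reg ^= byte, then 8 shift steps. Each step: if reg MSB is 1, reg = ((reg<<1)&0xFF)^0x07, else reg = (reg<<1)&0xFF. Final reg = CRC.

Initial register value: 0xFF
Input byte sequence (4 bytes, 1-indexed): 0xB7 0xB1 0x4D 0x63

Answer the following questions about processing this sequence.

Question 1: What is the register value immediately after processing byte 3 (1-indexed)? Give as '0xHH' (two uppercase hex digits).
After byte 1 (0xB7): reg=0xFF
After byte 2 (0xB1): reg=0xED
After byte 3 (0x4D): reg=0x69

Answer: 0x69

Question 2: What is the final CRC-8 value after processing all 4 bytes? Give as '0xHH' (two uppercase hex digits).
Answer: 0x36

Derivation:
After byte 1 (0xB7): reg=0xFF
After byte 2 (0xB1): reg=0xED
After byte 3 (0x4D): reg=0x69
After byte 4 (0x63): reg=0x36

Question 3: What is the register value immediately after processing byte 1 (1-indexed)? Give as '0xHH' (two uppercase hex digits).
After byte 1 (0xB7): reg=0xFF

Answer: 0xFF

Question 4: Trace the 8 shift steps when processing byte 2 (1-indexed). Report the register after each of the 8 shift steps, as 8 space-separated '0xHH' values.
After byte 1 (0xB7): reg=0xFF
Register before byte 2: 0xFF
After XOR with byte 0xB1: 0x4E

Answer: 0x9C 0x3F 0x7E 0xFC 0xFF 0xF9 0xF5 0xED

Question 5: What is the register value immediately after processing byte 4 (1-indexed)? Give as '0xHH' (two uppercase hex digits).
After byte 1 (0xB7): reg=0xFF
After byte 2 (0xB1): reg=0xED
After byte 3 (0x4D): reg=0x69
After byte 4 (0x63): reg=0x36

Answer: 0x36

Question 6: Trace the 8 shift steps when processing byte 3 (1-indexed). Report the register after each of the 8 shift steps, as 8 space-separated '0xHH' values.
Answer: 0x47 0x8E 0x1B 0x36 0x6C 0xD8 0xB7 0x69

Derivation:
After byte 1 (0xB7): reg=0xFF
After byte 2 (0xB1): reg=0xED
Register before byte 3: 0xED
After XOR with byte 0x4D: 0xA0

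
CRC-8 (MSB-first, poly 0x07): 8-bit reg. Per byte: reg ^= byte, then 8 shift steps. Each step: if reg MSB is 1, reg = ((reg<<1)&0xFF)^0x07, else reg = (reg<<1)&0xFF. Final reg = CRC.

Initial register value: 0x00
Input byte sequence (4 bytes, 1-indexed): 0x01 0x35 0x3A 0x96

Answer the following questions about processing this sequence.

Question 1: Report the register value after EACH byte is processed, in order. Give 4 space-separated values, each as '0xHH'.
0x07 0x9E 0x75 0xA7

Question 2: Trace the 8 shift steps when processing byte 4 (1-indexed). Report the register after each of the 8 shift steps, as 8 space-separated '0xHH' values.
Answer: 0xC1 0x85 0x0D 0x1A 0x34 0x68 0xD0 0xA7

Derivation:
After byte 1 (0x01): reg=0x07
After byte 2 (0x35): reg=0x9E
After byte 3 (0x3A): reg=0x75
Register before byte 4: 0x75
After XOR with byte 0x96: 0xE3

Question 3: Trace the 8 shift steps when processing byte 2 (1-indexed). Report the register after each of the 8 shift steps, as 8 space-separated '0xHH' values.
Answer: 0x64 0xC8 0x97 0x29 0x52 0xA4 0x4F 0x9E

Derivation:
After byte 1 (0x01): reg=0x07
Register before byte 2: 0x07
After XOR with byte 0x35: 0x32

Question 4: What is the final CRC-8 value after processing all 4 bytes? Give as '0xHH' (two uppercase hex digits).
After byte 1 (0x01): reg=0x07
After byte 2 (0x35): reg=0x9E
After byte 3 (0x3A): reg=0x75
After byte 4 (0x96): reg=0xA7

Answer: 0xA7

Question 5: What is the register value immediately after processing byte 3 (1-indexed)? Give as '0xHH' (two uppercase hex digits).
After byte 1 (0x01): reg=0x07
After byte 2 (0x35): reg=0x9E
After byte 3 (0x3A): reg=0x75

Answer: 0x75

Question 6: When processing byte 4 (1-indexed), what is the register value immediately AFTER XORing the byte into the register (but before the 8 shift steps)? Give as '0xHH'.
Register before byte 4: 0x75
Byte 4: 0x96
0x75 XOR 0x96 = 0xE3

Answer: 0xE3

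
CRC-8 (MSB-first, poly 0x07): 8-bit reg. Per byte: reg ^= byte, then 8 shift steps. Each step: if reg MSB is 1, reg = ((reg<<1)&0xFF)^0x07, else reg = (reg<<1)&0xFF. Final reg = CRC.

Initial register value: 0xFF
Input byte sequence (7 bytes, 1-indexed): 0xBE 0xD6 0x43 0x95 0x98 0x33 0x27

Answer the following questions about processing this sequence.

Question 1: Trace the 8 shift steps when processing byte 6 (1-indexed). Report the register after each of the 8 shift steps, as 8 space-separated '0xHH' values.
Answer: 0xF4 0xEF 0xD9 0xB5 0x6D 0xDA 0xB3 0x61

Derivation:
After byte 1 (0xBE): reg=0xC0
After byte 2 (0xD6): reg=0x62
After byte 3 (0x43): reg=0xE7
After byte 4 (0x95): reg=0x59
After byte 5 (0x98): reg=0x49
Register before byte 6: 0x49
After XOR with byte 0x33: 0x7A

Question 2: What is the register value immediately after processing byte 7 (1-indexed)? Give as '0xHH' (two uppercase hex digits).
After byte 1 (0xBE): reg=0xC0
After byte 2 (0xD6): reg=0x62
After byte 3 (0x43): reg=0xE7
After byte 4 (0x95): reg=0x59
After byte 5 (0x98): reg=0x49
After byte 6 (0x33): reg=0x61
After byte 7 (0x27): reg=0xD5

Answer: 0xD5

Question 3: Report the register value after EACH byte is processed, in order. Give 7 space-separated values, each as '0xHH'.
0xC0 0x62 0xE7 0x59 0x49 0x61 0xD5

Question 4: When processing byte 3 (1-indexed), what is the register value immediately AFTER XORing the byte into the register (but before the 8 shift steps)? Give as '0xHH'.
Register before byte 3: 0x62
Byte 3: 0x43
0x62 XOR 0x43 = 0x21

Answer: 0x21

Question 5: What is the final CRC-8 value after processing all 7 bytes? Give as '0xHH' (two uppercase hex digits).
Answer: 0xD5

Derivation:
After byte 1 (0xBE): reg=0xC0
After byte 2 (0xD6): reg=0x62
After byte 3 (0x43): reg=0xE7
After byte 4 (0x95): reg=0x59
After byte 5 (0x98): reg=0x49
After byte 6 (0x33): reg=0x61
After byte 7 (0x27): reg=0xD5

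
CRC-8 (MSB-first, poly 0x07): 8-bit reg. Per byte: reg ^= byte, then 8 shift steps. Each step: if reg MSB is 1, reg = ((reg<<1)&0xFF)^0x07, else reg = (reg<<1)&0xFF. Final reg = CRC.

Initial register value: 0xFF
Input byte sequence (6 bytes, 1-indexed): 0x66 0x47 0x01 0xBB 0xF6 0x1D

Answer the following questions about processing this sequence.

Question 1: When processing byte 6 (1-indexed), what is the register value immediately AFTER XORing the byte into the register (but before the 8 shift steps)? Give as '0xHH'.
Answer: 0x45

Derivation:
Register before byte 6: 0x58
Byte 6: 0x1D
0x58 XOR 0x1D = 0x45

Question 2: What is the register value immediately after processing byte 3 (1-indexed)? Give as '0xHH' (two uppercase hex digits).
Answer: 0xA4

Derivation:
After byte 1 (0x66): reg=0xC6
After byte 2 (0x47): reg=0x8E
After byte 3 (0x01): reg=0xA4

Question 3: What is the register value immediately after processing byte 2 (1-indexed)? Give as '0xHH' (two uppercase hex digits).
Answer: 0x8E

Derivation:
After byte 1 (0x66): reg=0xC6
After byte 2 (0x47): reg=0x8E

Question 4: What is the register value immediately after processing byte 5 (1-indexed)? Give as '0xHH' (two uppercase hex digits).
Answer: 0x58

Derivation:
After byte 1 (0x66): reg=0xC6
After byte 2 (0x47): reg=0x8E
After byte 3 (0x01): reg=0xA4
After byte 4 (0xBB): reg=0x5D
After byte 5 (0xF6): reg=0x58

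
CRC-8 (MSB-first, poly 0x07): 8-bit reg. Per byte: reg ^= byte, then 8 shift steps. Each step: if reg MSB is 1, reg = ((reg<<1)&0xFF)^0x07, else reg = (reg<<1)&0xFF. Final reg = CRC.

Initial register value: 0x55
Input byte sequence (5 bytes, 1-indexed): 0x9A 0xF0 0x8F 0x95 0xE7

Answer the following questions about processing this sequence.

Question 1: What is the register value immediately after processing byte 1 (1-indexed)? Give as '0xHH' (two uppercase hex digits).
After byte 1 (0x9A): reg=0x63

Answer: 0x63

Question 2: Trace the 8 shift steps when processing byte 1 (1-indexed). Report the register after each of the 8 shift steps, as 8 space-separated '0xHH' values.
Register before byte 1: 0x55
After XOR with byte 0x9A: 0xCF

Answer: 0x99 0x35 0x6A 0xD4 0xAF 0x59 0xB2 0x63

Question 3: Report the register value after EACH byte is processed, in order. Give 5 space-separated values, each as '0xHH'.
0x63 0xF0 0x7A 0x83 0x3B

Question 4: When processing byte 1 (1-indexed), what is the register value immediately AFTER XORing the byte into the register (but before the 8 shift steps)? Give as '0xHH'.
Answer: 0xCF

Derivation:
Register before byte 1: 0x55
Byte 1: 0x9A
0x55 XOR 0x9A = 0xCF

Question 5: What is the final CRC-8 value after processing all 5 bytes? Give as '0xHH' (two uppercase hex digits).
Answer: 0x3B

Derivation:
After byte 1 (0x9A): reg=0x63
After byte 2 (0xF0): reg=0xF0
After byte 3 (0x8F): reg=0x7A
After byte 4 (0x95): reg=0x83
After byte 5 (0xE7): reg=0x3B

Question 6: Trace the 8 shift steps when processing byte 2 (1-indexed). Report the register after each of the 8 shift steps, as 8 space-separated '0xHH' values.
Answer: 0x21 0x42 0x84 0x0F 0x1E 0x3C 0x78 0xF0

Derivation:
After byte 1 (0x9A): reg=0x63
Register before byte 2: 0x63
After XOR with byte 0xF0: 0x93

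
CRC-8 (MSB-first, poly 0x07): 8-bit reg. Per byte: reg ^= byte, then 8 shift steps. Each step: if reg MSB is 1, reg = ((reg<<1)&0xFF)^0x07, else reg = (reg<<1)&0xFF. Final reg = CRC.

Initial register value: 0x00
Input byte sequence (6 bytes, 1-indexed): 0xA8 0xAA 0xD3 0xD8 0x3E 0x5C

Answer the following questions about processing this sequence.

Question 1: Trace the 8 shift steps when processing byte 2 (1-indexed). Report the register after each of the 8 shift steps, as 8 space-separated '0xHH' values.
Answer: 0xF1 0xE5 0xCD 0x9D 0x3D 0x7A 0xF4 0xEF

Derivation:
After byte 1 (0xA8): reg=0x51
Register before byte 2: 0x51
After XOR with byte 0xAA: 0xFB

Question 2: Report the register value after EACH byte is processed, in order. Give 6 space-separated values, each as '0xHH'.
0x51 0xEF 0xB4 0x03 0xB3 0x83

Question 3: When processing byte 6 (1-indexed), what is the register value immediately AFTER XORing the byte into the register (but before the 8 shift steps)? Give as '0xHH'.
Register before byte 6: 0xB3
Byte 6: 0x5C
0xB3 XOR 0x5C = 0xEF

Answer: 0xEF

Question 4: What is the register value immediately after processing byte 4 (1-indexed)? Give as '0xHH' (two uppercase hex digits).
Answer: 0x03

Derivation:
After byte 1 (0xA8): reg=0x51
After byte 2 (0xAA): reg=0xEF
After byte 3 (0xD3): reg=0xB4
After byte 4 (0xD8): reg=0x03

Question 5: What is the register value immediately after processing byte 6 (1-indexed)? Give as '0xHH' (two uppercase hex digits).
After byte 1 (0xA8): reg=0x51
After byte 2 (0xAA): reg=0xEF
After byte 3 (0xD3): reg=0xB4
After byte 4 (0xD8): reg=0x03
After byte 5 (0x3E): reg=0xB3
After byte 6 (0x5C): reg=0x83

Answer: 0x83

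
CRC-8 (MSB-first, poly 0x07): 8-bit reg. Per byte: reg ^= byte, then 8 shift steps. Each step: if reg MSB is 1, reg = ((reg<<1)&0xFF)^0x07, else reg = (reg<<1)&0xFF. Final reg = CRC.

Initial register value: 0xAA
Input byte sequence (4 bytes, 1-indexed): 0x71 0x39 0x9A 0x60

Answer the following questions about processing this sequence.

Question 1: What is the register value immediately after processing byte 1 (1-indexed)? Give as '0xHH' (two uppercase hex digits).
After byte 1 (0x71): reg=0x0F

Answer: 0x0F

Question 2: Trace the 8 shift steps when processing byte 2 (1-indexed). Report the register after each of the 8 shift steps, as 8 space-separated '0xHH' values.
Answer: 0x6C 0xD8 0xB7 0x69 0xD2 0xA3 0x41 0x82

Derivation:
After byte 1 (0x71): reg=0x0F
Register before byte 2: 0x0F
After XOR with byte 0x39: 0x36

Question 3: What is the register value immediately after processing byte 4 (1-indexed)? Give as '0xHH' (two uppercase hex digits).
After byte 1 (0x71): reg=0x0F
After byte 2 (0x39): reg=0x82
After byte 3 (0x9A): reg=0x48
After byte 4 (0x60): reg=0xD8

Answer: 0xD8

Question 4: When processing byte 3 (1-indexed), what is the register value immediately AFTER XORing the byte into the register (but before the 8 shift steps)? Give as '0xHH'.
Register before byte 3: 0x82
Byte 3: 0x9A
0x82 XOR 0x9A = 0x18

Answer: 0x18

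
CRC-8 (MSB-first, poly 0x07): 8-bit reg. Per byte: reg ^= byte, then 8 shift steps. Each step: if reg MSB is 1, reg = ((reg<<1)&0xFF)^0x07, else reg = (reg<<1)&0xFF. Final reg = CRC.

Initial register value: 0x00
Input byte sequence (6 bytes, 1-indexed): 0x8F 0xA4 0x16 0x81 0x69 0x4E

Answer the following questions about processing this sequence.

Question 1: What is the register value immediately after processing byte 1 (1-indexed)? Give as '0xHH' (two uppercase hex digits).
Answer: 0xA4

Derivation:
After byte 1 (0x8F): reg=0xA4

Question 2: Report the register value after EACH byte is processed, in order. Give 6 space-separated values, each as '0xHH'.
0xA4 0x00 0x62 0xA7 0x64 0xD6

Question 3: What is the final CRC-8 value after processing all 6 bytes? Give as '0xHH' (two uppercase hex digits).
After byte 1 (0x8F): reg=0xA4
After byte 2 (0xA4): reg=0x00
After byte 3 (0x16): reg=0x62
After byte 4 (0x81): reg=0xA7
After byte 5 (0x69): reg=0x64
After byte 6 (0x4E): reg=0xD6

Answer: 0xD6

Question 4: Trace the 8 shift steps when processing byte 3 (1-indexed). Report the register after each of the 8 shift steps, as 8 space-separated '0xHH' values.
After byte 1 (0x8F): reg=0xA4
After byte 2 (0xA4): reg=0x00
Register before byte 3: 0x00
After XOR with byte 0x16: 0x16

Answer: 0x2C 0x58 0xB0 0x67 0xCE 0x9B 0x31 0x62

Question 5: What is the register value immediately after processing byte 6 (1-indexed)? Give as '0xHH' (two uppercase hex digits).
Answer: 0xD6

Derivation:
After byte 1 (0x8F): reg=0xA4
After byte 2 (0xA4): reg=0x00
After byte 3 (0x16): reg=0x62
After byte 4 (0x81): reg=0xA7
After byte 5 (0x69): reg=0x64
After byte 6 (0x4E): reg=0xD6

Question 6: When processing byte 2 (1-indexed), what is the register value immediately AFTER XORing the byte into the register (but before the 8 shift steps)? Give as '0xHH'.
Answer: 0x00

Derivation:
Register before byte 2: 0xA4
Byte 2: 0xA4
0xA4 XOR 0xA4 = 0x00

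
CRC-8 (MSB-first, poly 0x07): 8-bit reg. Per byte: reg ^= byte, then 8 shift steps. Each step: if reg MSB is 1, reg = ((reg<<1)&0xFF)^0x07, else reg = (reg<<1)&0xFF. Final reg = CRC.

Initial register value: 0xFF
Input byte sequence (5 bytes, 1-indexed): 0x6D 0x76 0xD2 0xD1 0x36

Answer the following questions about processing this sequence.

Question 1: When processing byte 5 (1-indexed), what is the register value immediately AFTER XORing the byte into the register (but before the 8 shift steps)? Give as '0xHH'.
Register before byte 5: 0xC9
Byte 5: 0x36
0xC9 XOR 0x36 = 0xFF

Answer: 0xFF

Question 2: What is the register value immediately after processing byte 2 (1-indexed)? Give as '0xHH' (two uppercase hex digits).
Answer: 0x8E

Derivation:
After byte 1 (0x6D): reg=0xF7
After byte 2 (0x76): reg=0x8E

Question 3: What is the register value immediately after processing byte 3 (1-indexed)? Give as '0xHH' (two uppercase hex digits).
Answer: 0x93

Derivation:
After byte 1 (0x6D): reg=0xF7
After byte 2 (0x76): reg=0x8E
After byte 3 (0xD2): reg=0x93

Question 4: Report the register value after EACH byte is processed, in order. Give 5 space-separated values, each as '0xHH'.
0xF7 0x8E 0x93 0xC9 0xF3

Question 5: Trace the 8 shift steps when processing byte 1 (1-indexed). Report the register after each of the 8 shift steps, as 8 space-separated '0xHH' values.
Register before byte 1: 0xFF
After XOR with byte 0x6D: 0x92

Answer: 0x23 0x46 0x8C 0x1F 0x3E 0x7C 0xF8 0xF7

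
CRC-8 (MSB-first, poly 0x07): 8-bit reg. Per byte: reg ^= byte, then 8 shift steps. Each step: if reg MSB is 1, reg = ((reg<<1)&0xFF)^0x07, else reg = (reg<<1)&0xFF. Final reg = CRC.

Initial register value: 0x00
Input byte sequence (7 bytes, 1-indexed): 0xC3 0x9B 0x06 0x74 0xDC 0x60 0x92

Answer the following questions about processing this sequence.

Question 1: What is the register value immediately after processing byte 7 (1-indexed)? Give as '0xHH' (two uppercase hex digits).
After byte 1 (0xC3): reg=0x47
After byte 2 (0x9B): reg=0x1A
After byte 3 (0x06): reg=0x54
After byte 4 (0x74): reg=0xE0
After byte 5 (0xDC): reg=0xB4
After byte 6 (0x60): reg=0x22
After byte 7 (0x92): reg=0x19

Answer: 0x19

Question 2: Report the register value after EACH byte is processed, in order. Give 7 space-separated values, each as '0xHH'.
0x47 0x1A 0x54 0xE0 0xB4 0x22 0x19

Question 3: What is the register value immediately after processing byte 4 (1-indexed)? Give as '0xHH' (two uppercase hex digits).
After byte 1 (0xC3): reg=0x47
After byte 2 (0x9B): reg=0x1A
After byte 3 (0x06): reg=0x54
After byte 4 (0x74): reg=0xE0

Answer: 0xE0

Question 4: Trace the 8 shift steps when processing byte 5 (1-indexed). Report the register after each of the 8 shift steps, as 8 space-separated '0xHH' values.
Answer: 0x78 0xF0 0xE7 0xC9 0x95 0x2D 0x5A 0xB4

Derivation:
After byte 1 (0xC3): reg=0x47
After byte 2 (0x9B): reg=0x1A
After byte 3 (0x06): reg=0x54
After byte 4 (0x74): reg=0xE0
Register before byte 5: 0xE0
After XOR with byte 0xDC: 0x3C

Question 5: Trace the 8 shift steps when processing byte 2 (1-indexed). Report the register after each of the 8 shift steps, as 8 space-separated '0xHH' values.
Answer: 0xBF 0x79 0xF2 0xE3 0xC1 0x85 0x0D 0x1A

Derivation:
After byte 1 (0xC3): reg=0x47
Register before byte 2: 0x47
After XOR with byte 0x9B: 0xDC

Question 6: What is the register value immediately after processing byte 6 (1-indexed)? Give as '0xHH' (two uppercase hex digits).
After byte 1 (0xC3): reg=0x47
After byte 2 (0x9B): reg=0x1A
After byte 3 (0x06): reg=0x54
After byte 4 (0x74): reg=0xE0
After byte 5 (0xDC): reg=0xB4
After byte 6 (0x60): reg=0x22

Answer: 0x22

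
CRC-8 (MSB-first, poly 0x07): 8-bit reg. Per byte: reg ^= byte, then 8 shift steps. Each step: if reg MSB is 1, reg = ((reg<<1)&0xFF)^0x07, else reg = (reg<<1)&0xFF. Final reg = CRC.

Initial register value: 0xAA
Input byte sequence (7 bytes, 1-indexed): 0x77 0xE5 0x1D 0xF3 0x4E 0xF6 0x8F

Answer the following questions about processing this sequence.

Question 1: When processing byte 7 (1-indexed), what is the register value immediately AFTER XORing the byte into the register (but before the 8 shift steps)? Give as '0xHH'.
Register before byte 7: 0x19
Byte 7: 0x8F
0x19 XOR 0x8F = 0x96

Answer: 0x96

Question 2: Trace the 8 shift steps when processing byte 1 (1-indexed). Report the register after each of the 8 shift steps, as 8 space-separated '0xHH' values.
Answer: 0xBD 0x7D 0xFA 0xF3 0xE1 0xC5 0x8D 0x1D

Derivation:
Register before byte 1: 0xAA
After XOR with byte 0x77: 0xDD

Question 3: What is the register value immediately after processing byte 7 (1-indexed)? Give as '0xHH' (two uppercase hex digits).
Answer: 0xEB

Derivation:
After byte 1 (0x77): reg=0x1D
After byte 2 (0xE5): reg=0xE6
After byte 3 (0x1D): reg=0xEF
After byte 4 (0xF3): reg=0x54
After byte 5 (0x4E): reg=0x46
After byte 6 (0xF6): reg=0x19
After byte 7 (0x8F): reg=0xEB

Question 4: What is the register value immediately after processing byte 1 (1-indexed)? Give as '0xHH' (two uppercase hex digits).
After byte 1 (0x77): reg=0x1D

Answer: 0x1D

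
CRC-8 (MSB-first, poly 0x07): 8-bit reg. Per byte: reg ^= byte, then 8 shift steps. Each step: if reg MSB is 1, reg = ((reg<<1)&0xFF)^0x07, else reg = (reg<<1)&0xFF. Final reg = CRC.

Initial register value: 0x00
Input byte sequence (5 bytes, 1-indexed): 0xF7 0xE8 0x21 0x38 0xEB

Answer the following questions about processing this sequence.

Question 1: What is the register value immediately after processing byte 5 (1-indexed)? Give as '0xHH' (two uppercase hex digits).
After byte 1 (0xF7): reg=0xCB
After byte 2 (0xE8): reg=0xE9
After byte 3 (0x21): reg=0x76
After byte 4 (0x38): reg=0xED
After byte 5 (0xEB): reg=0x12

Answer: 0x12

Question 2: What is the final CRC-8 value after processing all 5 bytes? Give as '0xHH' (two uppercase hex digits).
After byte 1 (0xF7): reg=0xCB
After byte 2 (0xE8): reg=0xE9
After byte 3 (0x21): reg=0x76
After byte 4 (0x38): reg=0xED
After byte 5 (0xEB): reg=0x12

Answer: 0x12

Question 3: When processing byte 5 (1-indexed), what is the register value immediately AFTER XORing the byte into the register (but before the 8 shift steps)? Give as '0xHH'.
Answer: 0x06

Derivation:
Register before byte 5: 0xED
Byte 5: 0xEB
0xED XOR 0xEB = 0x06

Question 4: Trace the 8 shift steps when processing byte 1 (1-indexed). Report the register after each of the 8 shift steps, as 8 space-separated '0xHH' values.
Register before byte 1: 0x00
After XOR with byte 0xF7: 0xF7

Answer: 0xE9 0xD5 0xAD 0x5D 0xBA 0x73 0xE6 0xCB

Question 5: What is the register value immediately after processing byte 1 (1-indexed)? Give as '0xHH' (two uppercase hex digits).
After byte 1 (0xF7): reg=0xCB

Answer: 0xCB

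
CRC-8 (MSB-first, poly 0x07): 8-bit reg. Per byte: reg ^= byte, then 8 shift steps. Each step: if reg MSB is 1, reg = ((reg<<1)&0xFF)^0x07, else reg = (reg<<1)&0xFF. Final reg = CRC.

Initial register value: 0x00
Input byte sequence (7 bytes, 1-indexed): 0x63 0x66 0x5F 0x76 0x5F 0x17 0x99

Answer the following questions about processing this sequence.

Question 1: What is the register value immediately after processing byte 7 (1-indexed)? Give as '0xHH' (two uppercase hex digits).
Answer: 0x2C

Derivation:
After byte 1 (0x63): reg=0x2E
After byte 2 (0x66): reg=0xFF
After byte 3 (0x5F): reg=0x69
After byte 4 (0x76): reg=0x5D
After byte 5 (0x5F): reg=0x0E
After byte 6 (0x17): reg=0x4F
After byte 7 (0x99): reg=0x2C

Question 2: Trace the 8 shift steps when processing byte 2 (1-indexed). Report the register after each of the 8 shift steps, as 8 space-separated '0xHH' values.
After byte 1 (0x63): reg=0x2E
Register before byte 2: 0x2E
After XOR with byte 0x66: 0x48

Answer: 0x90 0x27 0x4E 0x9C 0x3F 0x7E 0xFC 0xFF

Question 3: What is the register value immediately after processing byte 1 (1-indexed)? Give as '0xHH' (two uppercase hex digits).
Answer: 0x2E

Derivation:
After byte 1 (0x63): reg=0x2E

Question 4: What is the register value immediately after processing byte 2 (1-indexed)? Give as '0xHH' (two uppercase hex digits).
After byte 1 (0x63): reg=0x2E
After byte 2 (0x66): reg=0xFF

Answer: 0xFF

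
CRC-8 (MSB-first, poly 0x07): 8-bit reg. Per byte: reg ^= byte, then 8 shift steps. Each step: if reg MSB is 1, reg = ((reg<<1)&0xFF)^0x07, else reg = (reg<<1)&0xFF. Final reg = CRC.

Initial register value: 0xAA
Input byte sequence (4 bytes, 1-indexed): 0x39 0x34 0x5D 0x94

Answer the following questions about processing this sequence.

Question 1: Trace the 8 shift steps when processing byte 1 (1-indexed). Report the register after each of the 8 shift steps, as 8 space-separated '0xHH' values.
Register before byte 1: 0xAA
After XOR with byte 0x39: 0x93

Answer: 0x21 0x42 0x84 0x0F 0x1E 0x3C 0x78 0xF0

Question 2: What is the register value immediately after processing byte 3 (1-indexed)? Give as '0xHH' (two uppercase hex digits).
Answer: 0x2D

Derivation:
After byte 1 (0x39): reg=0xF0
After byte 2 (0x34): reg=0x52
After byte 3 (0x5D): reg=0x2D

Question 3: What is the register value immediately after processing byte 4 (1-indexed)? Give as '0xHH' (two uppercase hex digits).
After byte 1 (0x39): reg=0xF0
After byte 2 (0x34): reg=0x52
After byte 3 (0x5D): reg=0x2D
After byte 4 (0x94): reg=0x26

Answer: 0x26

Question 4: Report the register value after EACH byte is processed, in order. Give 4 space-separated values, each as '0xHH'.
0xF0 0x52 0x2D 0x26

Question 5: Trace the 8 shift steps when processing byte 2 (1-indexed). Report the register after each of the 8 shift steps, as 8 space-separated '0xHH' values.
After byte 1 (0x39): reg=0xF0
Register before byte 2: 0xF0
After XOR with byte 0x34: 0xC4

Answer: 0x8F 0x19 0x32 0x64 0xC8 0x97 0x29 0x52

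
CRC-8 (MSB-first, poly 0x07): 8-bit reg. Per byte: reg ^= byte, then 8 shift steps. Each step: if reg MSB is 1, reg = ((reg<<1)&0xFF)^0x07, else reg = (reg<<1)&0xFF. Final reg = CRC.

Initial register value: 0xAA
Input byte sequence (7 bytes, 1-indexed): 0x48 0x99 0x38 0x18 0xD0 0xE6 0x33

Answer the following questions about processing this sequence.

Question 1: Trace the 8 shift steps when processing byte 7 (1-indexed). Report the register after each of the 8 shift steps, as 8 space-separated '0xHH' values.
After byte 1 (0x48): reg=0xA0
After byte 2 (0x99): reg=0xAF
After byte 3 (0x38): reg=0xEC
After byte 4 (0x18): reg=0xC2
After byte 5 (0xD0): reg=0x7E
After byte 6 (0xE6): reg=0xC1
Register before byte 7: 0xC1
After XOR with byte 0x33: 0xF2

Answer: 0xE3 0xC1 0x85 0x0D 0x1A 0x34 0x68 0xD0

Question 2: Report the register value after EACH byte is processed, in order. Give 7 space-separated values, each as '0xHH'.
0xA0 0xAF 0xEC 0xC2 0x7E 0xC1 0xD0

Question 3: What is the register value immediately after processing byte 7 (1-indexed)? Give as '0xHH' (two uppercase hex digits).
Answer: 0xD0

Derivation:
After byte 1 (0x48): reg=0xA0
After byte 2 (0x99): reg=0xAF
After byte 3 (0x38): reg=0xEC
After byte 4 (0x18): reg=0xC2
After byte 5 (0xD0): reg=0x7E
After byte 6 (0xE6): reg=0xC1
After byte 7 (0x33): reg=0xD0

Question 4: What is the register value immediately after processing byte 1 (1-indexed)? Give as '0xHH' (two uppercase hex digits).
After byte 1 (0x48): reg=0xA0

Answer: 0xA0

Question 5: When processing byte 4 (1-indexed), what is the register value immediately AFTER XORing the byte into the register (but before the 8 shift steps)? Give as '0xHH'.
Answer: 0xF4

Derivation:
Register before byte 4: 0xEC
Byte 4: 0x18
0xEC XOR 0x18 = 0xF4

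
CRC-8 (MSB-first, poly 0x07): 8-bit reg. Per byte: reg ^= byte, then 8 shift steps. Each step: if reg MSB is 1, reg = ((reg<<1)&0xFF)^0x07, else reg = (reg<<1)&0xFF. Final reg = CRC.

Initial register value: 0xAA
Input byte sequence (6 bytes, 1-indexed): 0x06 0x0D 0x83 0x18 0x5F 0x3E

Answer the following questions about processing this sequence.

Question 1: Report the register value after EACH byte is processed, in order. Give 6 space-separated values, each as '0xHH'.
0x4D 0xC7 0xDB 0x47 0x48 0x45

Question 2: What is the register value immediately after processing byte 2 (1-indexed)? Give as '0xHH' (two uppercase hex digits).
After byte 1 (0x06): reg=0x4D
After byte 2 (0x0D): reg=0xC7

Answer: 0xC7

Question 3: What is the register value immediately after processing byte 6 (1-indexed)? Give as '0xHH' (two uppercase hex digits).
Answer: 0x45

Derivation:
After byte 1 (0x06): reg=0x4D
After byte 2 (0x0D): reg=0xC7
After byte 3 (0x83): reg=0xDB
After byte 4 (0x18): reg=0x47
After byte 5 (0x5F): reg=0x48
After byte 6 (0x3E): reg=0x45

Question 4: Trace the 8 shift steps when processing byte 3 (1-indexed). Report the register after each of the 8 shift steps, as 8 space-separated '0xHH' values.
After byte 1 (0x06): reg=0x4D
After byte 2 (0x0D): reg=0xC7
Register before byte 3: 0xC7
After XOR with byte 0x83: 0x44

Answer: 0x88 0x17 0x2E 0x5C 0xB8 0x77 0xEE 0xDB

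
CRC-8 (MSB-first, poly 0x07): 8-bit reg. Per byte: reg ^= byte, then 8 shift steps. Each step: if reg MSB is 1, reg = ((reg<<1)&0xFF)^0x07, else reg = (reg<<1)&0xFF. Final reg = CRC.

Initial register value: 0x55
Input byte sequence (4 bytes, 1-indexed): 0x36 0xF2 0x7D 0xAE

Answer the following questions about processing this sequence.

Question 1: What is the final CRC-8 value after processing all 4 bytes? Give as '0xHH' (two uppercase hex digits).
Answer: 0xDD

Derivation:
After byte 1 (0x36): reg=0x2E
After byte 2 (0xF2): reg=0x1A
After byte 3 (0x7D): reg=0x32
After byte 4 (0xAE): reg=0xDD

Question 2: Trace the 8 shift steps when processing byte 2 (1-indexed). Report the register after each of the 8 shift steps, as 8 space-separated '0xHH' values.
Answer: 0xBF 0x79 0xF2 0xE3 0xC1 0x85 0x0D 0x1A

Derivation:
After byte 1 (0x36): reg=0x2E
Register before byte 2: 0x2E
After XOR with byte 0xF2: 0xDC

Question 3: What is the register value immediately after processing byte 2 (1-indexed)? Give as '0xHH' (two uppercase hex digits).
After byte 1 (0x36): reg=0x2E
After byte 2 (0xF2): reg=0x1A

Answer: 0x1A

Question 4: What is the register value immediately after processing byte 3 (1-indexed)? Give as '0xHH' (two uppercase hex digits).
After byte 1 (0x36): reg=0x2E
After byte 2 (0xF2): reg=0x1A
After byte 3 (0x7D): reg=0x32

Answer: 0x32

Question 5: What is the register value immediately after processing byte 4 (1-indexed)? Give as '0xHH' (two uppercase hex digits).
After byte 1 (0x36): reg=0x2E
After byte 2 (0xF2): reg=0x1A
After byte 3 (0x7D): reg=0x32
After byte 4 (0xAE): reg=0xDD

Answer: 0xDD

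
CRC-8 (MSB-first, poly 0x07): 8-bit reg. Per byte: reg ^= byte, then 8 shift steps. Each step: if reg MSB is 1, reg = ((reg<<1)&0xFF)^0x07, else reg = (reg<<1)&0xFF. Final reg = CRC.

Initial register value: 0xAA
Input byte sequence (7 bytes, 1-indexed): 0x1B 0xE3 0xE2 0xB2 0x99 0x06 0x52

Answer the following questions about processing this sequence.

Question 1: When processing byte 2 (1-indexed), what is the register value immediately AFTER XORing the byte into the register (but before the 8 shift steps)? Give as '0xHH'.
Answer: 0xFD

Derivation:
Register before byte 2: 0x1E
Byte 2: 0xE3
0x1E XOR 0xE3 = 0xFD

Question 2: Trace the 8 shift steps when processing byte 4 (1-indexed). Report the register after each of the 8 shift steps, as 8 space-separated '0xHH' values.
After byte 1 (0x1B): reg=0x1E
After byte 2 (0xE3): reg=0xFD
After byte 3 (0xE2): reg=0x5D
Register before byte 4: 0x5D
After XOR with byte 0xB2: 0xEF

Answer: 0xD9 0xB5 0x6D 0xDA 0xB3 0x61 0xC2 0x83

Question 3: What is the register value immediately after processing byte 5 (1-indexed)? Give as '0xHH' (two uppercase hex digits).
After byte 1 (0x1B): reg=0x1E
After byte 2 (0xE3): reg=0xFD
After byte 3 (0xE2): reg=0x5D
After byte 4 (0xB2): reg=0x83
After byte 5 (0x99): reg=0x46

Answer: 0x46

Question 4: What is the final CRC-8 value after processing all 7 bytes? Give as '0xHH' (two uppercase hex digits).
After byte 1 (0x1B): reg=0x1E
After byte 2 (0xE3): reg=0xFD
After byte 3 (0xE2): reg=0x5D
After byte 4 (0xB2): reg=0x83
After byte 5 (0x99): reg=0x46
After byte 6 (0x06): reg=0xC7
After byte 7 (0x52): reg=0xE2

Answer: 0xE2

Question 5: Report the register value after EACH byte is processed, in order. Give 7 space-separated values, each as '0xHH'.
0x1E 0xFD 0x5D 0x83 0x46 0xC7 0xE2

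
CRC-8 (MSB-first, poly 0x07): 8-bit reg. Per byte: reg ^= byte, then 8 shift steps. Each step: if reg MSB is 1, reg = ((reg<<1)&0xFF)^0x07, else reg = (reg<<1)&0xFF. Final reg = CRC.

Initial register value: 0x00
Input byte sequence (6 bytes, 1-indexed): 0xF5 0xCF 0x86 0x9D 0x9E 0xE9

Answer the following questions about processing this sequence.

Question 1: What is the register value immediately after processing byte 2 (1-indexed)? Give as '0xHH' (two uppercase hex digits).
After byte 1 (0xF5): reg=0xC5
After byte 2 (0xCF): reg=0x36

Answer: 0x36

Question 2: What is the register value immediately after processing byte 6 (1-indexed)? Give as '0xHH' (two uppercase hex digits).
Answer: 0x06

Derivation:
After byte 1 (0xF5): reg=0xC5
After byte 2 (0xCF): reg=0x36
After byte 3 (0x86): reg=0x19
After byte 4 (0x9D): reg=0x95
After byte 5 (0x9E): reg=0x31
After byte 6 (0xE9): reg=0x06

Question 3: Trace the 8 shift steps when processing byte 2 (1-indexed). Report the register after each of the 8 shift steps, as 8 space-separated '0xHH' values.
After byte 1 (0xF5): reg=0xC5
Register before byte 2: 0xC5
After XOR with byte 0xCF: 0x0A

Answer: 0x14 0x28 0x50 0xA0 0x47 0x8E 0x1B 0x36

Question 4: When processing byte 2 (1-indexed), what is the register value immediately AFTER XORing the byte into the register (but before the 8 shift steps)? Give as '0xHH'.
Register before byte 2: 0xC5
Byte 2: 0xCF
0xC5 XOR 0xCF = 0x0A

Answer: 0x0A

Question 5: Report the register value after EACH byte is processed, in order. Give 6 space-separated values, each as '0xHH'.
0xC5 0x36 0x19 0x95 0x31 0x06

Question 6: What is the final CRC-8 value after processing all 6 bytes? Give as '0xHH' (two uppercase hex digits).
Answer: 0x06

Derivation:
After byte 1 (0xF5): reg=0xC5
After byte 2 (0xCF): reg=0x36
After byte 3 (0x86): reg=0x19
After byte 4 (0x9D): reg=0x95
After byte 5 (0x9E): reg=0x31
After byte 6 (0xE9): reg=0x06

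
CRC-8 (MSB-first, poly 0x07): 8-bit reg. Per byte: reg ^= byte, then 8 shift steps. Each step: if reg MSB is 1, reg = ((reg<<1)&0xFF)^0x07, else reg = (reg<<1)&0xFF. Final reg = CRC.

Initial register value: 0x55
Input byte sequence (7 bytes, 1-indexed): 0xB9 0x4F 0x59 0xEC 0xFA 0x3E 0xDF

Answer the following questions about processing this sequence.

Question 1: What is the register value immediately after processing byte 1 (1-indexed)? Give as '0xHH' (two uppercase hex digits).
Answer: 0x8A

Derivation:
After byte 1 (0xB9): reg=0x8A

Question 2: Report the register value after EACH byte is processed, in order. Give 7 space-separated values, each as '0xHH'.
0x8A 0x55 0x24 0x76 0xAD 0xF0 0xCD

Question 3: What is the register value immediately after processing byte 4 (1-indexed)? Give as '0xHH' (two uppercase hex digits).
Answer: 0x76

Derivation:
After byte 1 (0xB9): reg=0x8A
After byte 2 (0x4F): reg=0x55
After byte 3 (0x59): reg=0x24
After byte 4 (0xEC): reg=0x76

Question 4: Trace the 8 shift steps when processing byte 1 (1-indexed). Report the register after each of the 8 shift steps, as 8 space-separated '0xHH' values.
Register before byte 1: 0x55
After XOR with byte 0xB9: 0xEC

Answer: 0xDF 0xB9 0x75 0xEA 0xD3 0xA1 0x45 0x8A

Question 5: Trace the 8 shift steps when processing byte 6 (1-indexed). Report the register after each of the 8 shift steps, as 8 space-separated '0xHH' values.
After byte 1 (0xB9): reg=0x8A
After byte 2 (0x4F): reg=0x55
After byte 3 (0x59): reg=0x24
After byte 4 (0xEC): reg=0x76
After byte 5 (0xFA): reg=0xAD
Register before byte 6: 0xAD
After XOR with byte 0x3E: 0x93

Answer: 0x21 0x42 0x84 0x0F 0x1E 0x3C 0x78 0xF0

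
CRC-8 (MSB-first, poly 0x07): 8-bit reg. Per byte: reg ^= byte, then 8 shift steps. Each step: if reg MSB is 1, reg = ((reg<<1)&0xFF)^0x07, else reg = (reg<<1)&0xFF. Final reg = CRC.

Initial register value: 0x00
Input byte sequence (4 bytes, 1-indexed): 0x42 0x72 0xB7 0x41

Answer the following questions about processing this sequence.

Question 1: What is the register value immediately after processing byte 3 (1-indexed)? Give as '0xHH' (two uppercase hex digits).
Answer: 0xD4

Derivation:
After byte 1 (0x42): reg=0xC9
After byte 2 (0x72): reg=0x28
After byte 3 (0xB7): reg=0xD4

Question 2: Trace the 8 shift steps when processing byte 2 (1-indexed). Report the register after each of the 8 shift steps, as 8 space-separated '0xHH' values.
After byte 1 (0x42): reg=0xC9
Register before byte 2: 0xC9
After XOR with byte 0x72: 0xBB

Answer: 0x71 0xE2 0xC3 0x81 0x05 0x0A 0x14 0x28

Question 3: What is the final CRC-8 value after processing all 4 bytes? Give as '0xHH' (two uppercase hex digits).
After byte 1 (0x42): reg=0xC9
After byte 2 (0x72): reg=0x28
After byte 3 (0xB7): reg=0xD4
After byte 4 (0x41): reg=0xE2

Answer: 0xE2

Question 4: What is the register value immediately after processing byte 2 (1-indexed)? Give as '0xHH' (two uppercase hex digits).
Answer: 0x28

Derivation:
After byte 1 (0x42): reg=0xC9
After byte 2 (0x72): reg=0x28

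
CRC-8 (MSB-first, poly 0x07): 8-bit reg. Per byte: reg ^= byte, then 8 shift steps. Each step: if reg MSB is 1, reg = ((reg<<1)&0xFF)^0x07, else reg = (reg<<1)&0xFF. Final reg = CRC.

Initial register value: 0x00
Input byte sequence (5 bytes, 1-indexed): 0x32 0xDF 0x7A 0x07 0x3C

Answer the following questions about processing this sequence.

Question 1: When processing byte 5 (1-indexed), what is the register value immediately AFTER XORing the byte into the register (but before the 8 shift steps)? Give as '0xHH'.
Answer: 0xE4

Derivation:
Register before byte 5: 0xD8
Byte 5: 0x3C
0xD8 XOR 0x3C = 0xE4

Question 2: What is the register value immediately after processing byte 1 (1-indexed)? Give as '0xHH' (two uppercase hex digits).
Answer: 0x9E

Derivation:
After byte 1 (0x32): reg=0x9E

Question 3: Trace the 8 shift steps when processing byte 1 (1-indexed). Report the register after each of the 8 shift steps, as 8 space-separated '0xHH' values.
Register before byte 1: 0x00
After XOR with byte 0x32: 0x32

Answer: 0x64 0xC8 0x97 0x29 0x52 0xA4 0x4F 0x9E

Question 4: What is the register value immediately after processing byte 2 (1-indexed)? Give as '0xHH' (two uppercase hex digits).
Answer: 0xC0

Derivation:
After byte 1 (0x32): reg=0x9E
After byte 2 (0xDF): reg=0xC0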